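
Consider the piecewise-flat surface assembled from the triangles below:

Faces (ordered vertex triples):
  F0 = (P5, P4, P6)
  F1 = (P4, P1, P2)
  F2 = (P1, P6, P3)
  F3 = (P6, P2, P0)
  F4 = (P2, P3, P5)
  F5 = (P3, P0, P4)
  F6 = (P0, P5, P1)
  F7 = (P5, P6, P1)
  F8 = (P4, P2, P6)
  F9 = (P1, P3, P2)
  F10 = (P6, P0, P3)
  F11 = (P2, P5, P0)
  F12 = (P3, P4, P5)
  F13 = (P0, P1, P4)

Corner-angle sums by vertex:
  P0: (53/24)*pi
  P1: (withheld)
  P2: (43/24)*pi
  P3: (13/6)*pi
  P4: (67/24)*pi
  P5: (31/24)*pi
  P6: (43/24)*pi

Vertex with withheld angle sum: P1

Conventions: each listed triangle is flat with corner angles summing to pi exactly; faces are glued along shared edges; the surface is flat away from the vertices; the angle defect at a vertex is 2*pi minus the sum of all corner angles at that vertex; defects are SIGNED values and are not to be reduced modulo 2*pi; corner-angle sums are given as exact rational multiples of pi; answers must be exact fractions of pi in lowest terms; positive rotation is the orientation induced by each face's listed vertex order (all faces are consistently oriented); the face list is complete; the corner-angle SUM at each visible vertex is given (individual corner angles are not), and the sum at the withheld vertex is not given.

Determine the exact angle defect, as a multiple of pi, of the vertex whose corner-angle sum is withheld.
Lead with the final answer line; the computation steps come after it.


Answer: defect(P1) = pi/24

V = 7, E = 21, F = 14; chi = V - E + F = 0
Gauss-Bonnet: total defect = 2*pi*chi = 0; visible defects sum to -pi/24


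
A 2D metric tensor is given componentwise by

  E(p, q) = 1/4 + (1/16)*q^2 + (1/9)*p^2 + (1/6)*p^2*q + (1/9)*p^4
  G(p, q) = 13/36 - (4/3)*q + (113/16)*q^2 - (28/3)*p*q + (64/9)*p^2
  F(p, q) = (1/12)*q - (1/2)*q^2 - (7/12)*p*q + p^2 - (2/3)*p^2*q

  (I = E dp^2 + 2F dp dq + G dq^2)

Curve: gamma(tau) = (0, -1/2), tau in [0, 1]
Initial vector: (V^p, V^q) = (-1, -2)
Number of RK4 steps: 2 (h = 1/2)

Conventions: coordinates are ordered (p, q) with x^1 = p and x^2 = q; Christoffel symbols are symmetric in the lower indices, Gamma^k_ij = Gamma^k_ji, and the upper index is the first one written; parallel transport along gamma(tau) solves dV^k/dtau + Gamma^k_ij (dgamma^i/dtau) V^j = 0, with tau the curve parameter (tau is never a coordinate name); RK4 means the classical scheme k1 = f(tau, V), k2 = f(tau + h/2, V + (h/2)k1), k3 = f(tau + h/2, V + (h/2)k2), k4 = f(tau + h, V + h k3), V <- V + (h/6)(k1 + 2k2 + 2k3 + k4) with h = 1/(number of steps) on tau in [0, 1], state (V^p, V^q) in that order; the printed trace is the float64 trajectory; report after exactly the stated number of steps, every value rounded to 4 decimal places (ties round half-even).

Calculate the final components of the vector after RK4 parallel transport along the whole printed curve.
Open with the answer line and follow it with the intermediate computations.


Answer: V^p = -1.0000, V^q = -2.0000

gamma'(tau) = (0, 0); f(tau, V)^k = -Gamma^k_ij(gamma(tau)) gamma'^i(tau) V^j; h = 1/2; intermediate values shown to 6 dp
curve data and Christoffel symbols at the stage parameters:
  tau = 0.000000: gamma = (0.000000, -0.500000), gamma' = (0.000000, 0.000000); Gamma_ppp = 0.075354, Gamma_ppq = 0.422272, Gamma_pqq = -7.824072, Gamma_qpp = 0.120096, Gamma_qpq = 0.860496, Gamma_qqq = -1.969615
  tau = 0.250000: gamma = (0.000000, -0.500000), gamma' = (0.000000, 0.000000); Gamma_ppp = 0.075354, Gamma_ppq = 0.422272, Gamma_pqq = -7.824072, Gamma_qpp = 0.120096, Gamma_qpq = 0.860496, Gamma_qqq = -1.969615
  tau = 0.500000: gamma = (0.000000, -0.500000), gamma' = (0.000000, 0.000000); Gamma_ppp = 0.075354, Gamma_ppq = 0.422272, Gamma_pqq = -7.824072, Gamma_qpp = 0.120096, Gamma_qpq = 0.860496, Gamma_qqq = -1.969615
  tau = 0.750000: gamma = (0.000000, -0.500000), gamma' = (0.000000, 0.000000); Gamma_ppp = 0.075354, Gamma_ppq = 0.422272, Gamma_pqq = -7.824072, Gamma_qpp = 0.120096, Gamma_qpq = 0.860496, Gamma_qqq = -1.969615
  tau = 1.000000: gamma = (0.000000, -0.500000), gamma' = (0.000000, 0.000000); Gamma_ppp = 0.075354, Gamma_ppq = 0.422272, Gamma_pqq = -7.824072, Gamma_qpp = 0.120096, Gamma_qpq = 0.860496, Gamma_qqq = -1.969615
step 0: V^p = -1.0000, V^q = -2.0000
step 1: k1 = (0.000000, 0.000000), k2 = (0.000000, 0.000000), k3 = (0.000000, 0.000000), k4 = (0.000000, 0.000000); V <- V + (h/6)(k1 + 2k2 + 2k3 + k4): V^p = -1.0000, V^q = -2.0000
step 2: k1 = (0.000000, 0.000000), k2 = (0.000000, 0.000000), k3 = (0.000000, 0.000000), k4 = (0.000000, 0.000000); V <- V + (h/6)(k1 + 2k2 + 2k3 + k4): V^p = -1.0000, V^q = -2.0000


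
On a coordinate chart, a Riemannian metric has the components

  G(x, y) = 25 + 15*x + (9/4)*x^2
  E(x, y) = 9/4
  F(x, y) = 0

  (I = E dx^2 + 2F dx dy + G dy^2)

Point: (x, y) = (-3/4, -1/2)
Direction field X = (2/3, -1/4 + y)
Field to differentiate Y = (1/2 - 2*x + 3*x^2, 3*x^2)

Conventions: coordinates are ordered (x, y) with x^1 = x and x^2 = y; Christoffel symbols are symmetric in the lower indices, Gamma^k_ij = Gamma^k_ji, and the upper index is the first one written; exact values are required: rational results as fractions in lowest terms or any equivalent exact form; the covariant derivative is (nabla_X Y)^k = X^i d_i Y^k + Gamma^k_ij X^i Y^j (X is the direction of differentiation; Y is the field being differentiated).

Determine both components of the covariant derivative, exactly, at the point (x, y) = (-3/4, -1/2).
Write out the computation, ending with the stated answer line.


E = 9/4, F = 0, G = 961/64 at the point
E_x = 0, E_y = 0, F_x = 0, F_y = 0, G_x = 93/8, G_y = 0
EG - F^2 = 8649/256;  g^inv = (256/8649) * [[961/64, 0], [0, 9/4]]
first-kind symbols [ij,l] = (1/2)(d_i g_jl + d_j g_il - d_l g_ij): [xx,x] = E_x/2 = 0, [xx,y] = F_x - E_y/2 = 0, [xy,x] = E_y/2 = 0, [xy,y] = G_x/2 = 93/16, [yy,x] = F_y - G_x/2 = -93/16, [yy,y] = G_y/2 = 0
Gamma^x_ij = (G*[ij,x] - F*[ij,y])/(EG - F^2), Gamma^y_ij = (E*[ij,y] - F*[ij,x])/(EG - F^2)
Gamma_xxx = 0, Gamma_xxy = 0, Gamma_xyy = -31/12, Gamma_yxx = 0, Gamma_yxy = 12/31, Gamma_yyy = 0
X = (2/3, -3/4), Y = (59/16, 27/16) at the point

Answer: (nabla_X Y)^x = -817/768, (nabla_X Y)^y = -1803/496


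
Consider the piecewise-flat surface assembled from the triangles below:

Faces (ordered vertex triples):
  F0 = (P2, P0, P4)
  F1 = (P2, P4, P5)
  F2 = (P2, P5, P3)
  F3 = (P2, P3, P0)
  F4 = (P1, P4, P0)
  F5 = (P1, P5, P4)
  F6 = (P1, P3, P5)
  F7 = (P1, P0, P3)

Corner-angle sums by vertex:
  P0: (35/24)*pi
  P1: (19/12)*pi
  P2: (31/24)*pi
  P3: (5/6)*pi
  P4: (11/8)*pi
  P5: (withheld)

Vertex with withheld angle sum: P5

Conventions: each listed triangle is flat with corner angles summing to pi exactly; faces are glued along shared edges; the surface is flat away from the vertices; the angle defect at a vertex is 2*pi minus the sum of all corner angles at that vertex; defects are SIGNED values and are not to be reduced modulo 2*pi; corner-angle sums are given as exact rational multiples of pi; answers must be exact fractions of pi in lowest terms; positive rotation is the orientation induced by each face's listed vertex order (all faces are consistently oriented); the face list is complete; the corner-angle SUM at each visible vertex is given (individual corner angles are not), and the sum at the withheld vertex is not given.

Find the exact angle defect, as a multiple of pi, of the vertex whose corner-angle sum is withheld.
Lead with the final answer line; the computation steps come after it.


Answer: defect(P5) = (13/24)*pi

V = 6, E = 12, F = 8; chi = V - E + F = 2
Gauss-Bonnet: total defect = 2*pi*chi = 4*pi; visible defects sum to (83/24)*pi


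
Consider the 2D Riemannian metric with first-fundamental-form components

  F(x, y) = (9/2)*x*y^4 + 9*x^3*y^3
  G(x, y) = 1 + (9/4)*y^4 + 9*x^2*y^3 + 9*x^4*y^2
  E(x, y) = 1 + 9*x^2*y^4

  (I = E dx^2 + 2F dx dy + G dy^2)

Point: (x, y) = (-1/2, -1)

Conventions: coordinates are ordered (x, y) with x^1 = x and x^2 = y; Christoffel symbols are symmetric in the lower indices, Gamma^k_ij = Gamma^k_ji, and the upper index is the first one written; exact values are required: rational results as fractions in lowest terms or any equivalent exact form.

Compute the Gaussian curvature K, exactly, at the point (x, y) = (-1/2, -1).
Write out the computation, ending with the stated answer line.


E = 13/4, F = -9/8, G = 25/16, EG - F^2 = 61/16 at the point
E_x = -9, E_y = -9, F_x = -9/4, F_y = 45/8, G_x = 9/2, G_y = -27/8
E_yy = 27, F_xy = 9/4, G_xx = 9
Using the Brioschi determinant formula for K from the metric derivatives:
M1 = [[-E_yy/2 + F_xy - G_xx/2, E_x/2, F_x - E_y/2], [F_y - G_x/2, E, F], [G_y/2, F, G]] = [[-63/4, -9/2, 9/4], [27/8, 13/4, -9/8], [-27/16, -9/8, 25/16]]; det M1 = -657/16
M2 = [[0, E_y/2, G_x/2], [E_y/2, E, F], [G_x/2, F, G]] = [[0, -9/2, 9/4], [-9/2, 13/4, -9/8], [9/4, -9/8, 25/16]]; det M2 = -405/16
det M1 - det M2 = -63/4; K = -63/4 / (61/16)^2 = -4032/3721

Answer: K = -4032/3721


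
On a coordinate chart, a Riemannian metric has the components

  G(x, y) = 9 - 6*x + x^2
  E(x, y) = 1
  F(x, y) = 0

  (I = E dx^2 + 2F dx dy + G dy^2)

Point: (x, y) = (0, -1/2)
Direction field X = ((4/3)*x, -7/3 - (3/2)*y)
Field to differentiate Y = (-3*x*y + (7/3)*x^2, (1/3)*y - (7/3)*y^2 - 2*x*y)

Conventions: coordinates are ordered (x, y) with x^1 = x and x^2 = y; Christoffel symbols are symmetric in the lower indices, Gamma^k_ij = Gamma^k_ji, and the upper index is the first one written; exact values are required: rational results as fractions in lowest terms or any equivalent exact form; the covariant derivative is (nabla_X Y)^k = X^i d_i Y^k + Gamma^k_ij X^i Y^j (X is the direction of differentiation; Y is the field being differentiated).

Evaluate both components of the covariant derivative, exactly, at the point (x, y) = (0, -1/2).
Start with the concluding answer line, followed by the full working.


Answer: (nabla_X Y)^x = 57/16, (nabla_X Y)^y = -38/9

E = 1, F = 0, G = 9 at the point
E_x = 0, E_y = 0, F_x = 0, F_y = 0, G_x = -6, G_y = 0
EG - F^2 = 9;  g^inv = (1/9) * [[9, 0], [0, 1]]
first-kind symbols [ij,l] = (1/2)(d_i g_jl + d_j g_il - d_l g_ij): [xx,x] = E_x/2 = 0, [xx,y] = F_x - E_y/2 = 0, [xy,x] = E_y/2 = 0, [xy,y] = G_x/2 = -3, [yy,x] = F_y - G_x/2 = 3, [yy,y] = G_y/2 = 0
Gamma^x_ij = (G*[ij,x] - F*[ij,y])/(EG - F^2), Gamma^y_ij = (E*[ij,y] - F*[ij,x])/(EG - F^2)
Gamma_xxx = 0, Gamma_xxy = 0, Gamma_xyy = 3, Gamma_yxx = 0, Gamma_yxy = -1/3, Gamma_yyy = 0
X = (0, -19/12), Y = (0, -3/4) at the point


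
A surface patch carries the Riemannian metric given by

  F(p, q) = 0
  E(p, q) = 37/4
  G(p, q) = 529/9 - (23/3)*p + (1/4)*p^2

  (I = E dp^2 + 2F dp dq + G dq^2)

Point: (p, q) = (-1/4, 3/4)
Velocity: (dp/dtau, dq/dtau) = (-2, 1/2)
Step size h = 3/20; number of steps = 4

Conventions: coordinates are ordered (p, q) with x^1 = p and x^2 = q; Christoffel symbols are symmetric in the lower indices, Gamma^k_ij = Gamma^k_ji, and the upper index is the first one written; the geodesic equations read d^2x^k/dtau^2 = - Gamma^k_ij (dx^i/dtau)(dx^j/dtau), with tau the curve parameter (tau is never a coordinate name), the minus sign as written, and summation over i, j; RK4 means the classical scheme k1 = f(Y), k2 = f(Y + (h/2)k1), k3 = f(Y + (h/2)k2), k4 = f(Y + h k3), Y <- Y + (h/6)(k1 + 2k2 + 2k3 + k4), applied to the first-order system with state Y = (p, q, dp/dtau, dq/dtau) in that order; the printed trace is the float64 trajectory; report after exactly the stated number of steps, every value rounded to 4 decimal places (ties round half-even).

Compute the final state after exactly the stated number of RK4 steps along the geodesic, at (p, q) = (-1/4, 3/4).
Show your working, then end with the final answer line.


f(Y) = (dp/dtau, dq/dtau, -Gamma^p_ij Y'^i Y'^j, -Gamma^q_ij Y'^i Y'^j) with the Gammas evaluated at the stage position; h = 0.150000; intermediate values shown to 6 dp
step 0: p = -0.2500, q = 0.7500, dp/dtau = -2.0000, dq/dtau = 0.5000
step 1:
  k1: at (p, q) = (-0.250000, 0.750000), (dp/dtau, dq/dtau) = (-2.000000, 0.500000); Gamma_ppp = 0.000000, Gamma_ppq = 0.000000, Gamma_pqq = 0.421171, Gamma_qpp = 0.000000, Gamma_qpq = -0.064171, Gamma_qqq = 0.000000; k1 = (-2.000000, 0.500000, -0.105293, -0.128342)
  k2: at (p, q) = (-0.400000, 0.787500), (dp/dtau, dq/dtau) = (-2.007897, 0.490374); Gamma_ppp = 0.000000, Gamma_ppq = 0.000000, Gamma_pqq = 0.425225, Gamma_qpp = 0.000000, Gamma_qpq = -0.063559, Gamma_qqq = 0.000000; k2 = (-2.007897, 0.490374, -0.102253, -0.125164)
  k3: at (p, q) = (-0.400592, 0.786778), (dp/dtau, dq/dtau) = (-2.007669, 0.490613); Gamma_ppp = 0.000000, Gamma_ppq = 0.000000, Gamma_pqq = 0.425241, Gamma_qpp = 0.000000, Gamma_qpq = -0.063557, Gamma_qqq = 0.000000; k3 = (-2.007669, 0.490613, -0.102356, -0.125206)
  k4: at (p, q) = (-0.551150, 0.823592), (dp/dtau, dq/dtau) = (-2.015353, 0.481219); Gamma_ppp = 0.000000, Gamma_ppq = 0.000000, Gamma_pqq = 0.429310, Gamma_qpp = 0.000000, Gamma_qpq = -0.062955, Gamma_qqq = 0.000000; k4 = (-2.015353, 0.481219, -0.099416, -0.122110)
  Y <- Y + (h/6)(k1 + 2k2 + 2k3 + k4): p = -0.5512, q = 0.8236, dp/dtau = -2.0153, dq/dtau = 0.4812
step 2:
  k1: at (p, q) = (-0.551162, 0.823580), (dp/dtau, dq/dtau) = (-2.015348, 0.481220); Gamma_ppp = 0.000000, Gamma_ppq = 0.000000, Gamma_pqq = 0.429311, Gamma_qpp = 0.000000, Gamma_qpq = -0.062954, Gamma_qqq = 0.000000; k1 = (-2.015348, 0.481220, -0.099417, -0.122110)
  k2: at (p, q) = (-0.702313, 0.859671), (dp/dtau, dq/dtau) = (-2.022804, 0.472062); Gamma_ppp = 0.000000, Gamma_ppq = 0.000000, Gamma_pqq = 0.433396, Gamma_qpp = 0.000000, Gamma_qpq = -0.062361, Gamma_qqq = 0.000000; k2 = (-2.022804, 0.472062, -0.096579, -0.119096)
  k3: at (p, q) = (-0.702872, 0.858984), (dp/dtau, dq/dtau) = (-2.022592, 0.472288); Gamma_ppp = 0.000000, Gamma_ppq = 0.000000, Gamma_pqq = 0.433411, Gamma_qpp = 0.000000, Gamma_qpq = -0.062359, Gamma_qqq = 0.000000; k3 = (-2.022592, 0.472288, -0.096675, -0.119136)
  k4: at (p, q) = (-0.854551, 0.894423), (dp/dtau, dq/dtau) = (-2.029849, 0.463350); Gamma_ppp = 0.000000, Gamma_ppq = 0.000000, Gamma_pqq = 0.437510, Gamma_qpp = 0.000000, Gamma_qpq = -0.061775, Gamma_qqq = 0.000000; k4 = (-2.029849, 0.463350, -0.093930, -0.116202)
  Y <- Y + (h/6)(k1 + 2k2 + 2k3 + k4): p = -0.8546, q = 0.8944, dp/dtau = -2.0298, dq/dtau = 0.4634
step 3:
  k1: at (p, q) = (-0.854562, 0.894412), (dp/dtau, dq/dtau) = (-2.029845, 0.463351); Gamma_ppp = 0.000000, Gamma_ppq = 0.000000, Gamma_pqq = 0.437511, Gamma_qpp = 0.000000, Gamma_qpq = -0.061775, Gamma_qqq = 0.000000; k1 = (-2.029845, 0.463351, -0.093931, -0.116202)
  k2: at (p, q) = (-1.006800, 0.929163), (dp/dtau, dq/dtau) = (-2.036889, 0.454636); Gamma_ppp = 0.000000, Gamma_ppq = 0.000000, Gamma_pqq = 0.441625, Gamma_qpp = 0.000000, Gamma_qpq = -0.061199, Gamma_qqq = 0.000000; k2 = (-2.036889, 0.454636, -0.091281, -0.113346)
  k3: at (p, q) = (-1.007329, 0.928509), (dp/dtau, dq/dtau) = (-2.036691, 0.454850); Gamma_ppp = 0.000000, Gamma_ppq = 0.000000, Gamma_pqq = 0.441640, Gamma_qpp = 0.000000, Gamma_qpq = -0.061197, Gamma_qqq = 0.000000; k3 = (-2.036691, 0.454850, -0.091370, -0.113384)
  k4: at (p, q) = (-1.160065, 0.962639), (dp/dtau, dq/dtau) = (-2.043550, 0.446343); Gamma_ppp = 0.000000, Gamma_ppq = 0.000000, Gamma_pqq = 0.445768, Gamma_qpp = 0.000000, Gamma_qpq = -0.060630, Gamma_qqq = 0.000000; k4 = (-2.043550, 0.446343, -0.088807, -0.110605)
  Y <- Y + (h/6)(k1 + 2k2 + 2k3 + k4): p = -1.1601, q = 0.9626, dp/dtau = -2.0435, dq/dtau = 0.4463
step 4:
  k1: at (p, q) = (-1.160076, 0.962628), (dp/dtau, dq/dtau) = (-2.043546, 0.446344); Gamma_ppp = 0.000000, Gamma_ppq = 0.000000, Gamma_pqq = 0.445768, Gamma_qpp = 0.000000, Gamma_qpq = -0.060630, Gamma_qqq = 0.000000; k1 = (-2.043546, 0.446344, -0.088807, -0.110605)
  k2: at (p, q) = (-1.313342, 0.996104), (dp/dtau, dq/dtau) = (-2.050206, 0.438049); Gamma_ppp = 0.000000, Gamma_ppq = 0.000000, Gamma_pqq = 0.449910, Gamma_qpp = 0.000000, Gamma_qpq = -0.060072, Gamma_qqq = 0.000000; k2 = (-2.050206, 0.438049, -0.086332, -0.107900)
  k3: at (p, q) = (-1.313841, 0.995482), (dp/dtau, dq/dtau) = (-2.050020, 0.438252); Gamma_ppp = 0.000000, Gamma_ppq = 0.000000, Gamma_pqq = 0.449924, Gamma_qpp = 0.000000, Gamma_qpq = -0.060070, Gamma_qqq = 0.000000; k3 = (-2.050020, 0.438252, -0.086414, -0.107937)
  k4: at (p, q) = (-1.467579, 1.028366), (dp/dtau, dq/dtau) = (-2.056508, 0.430154); Gamma_ppp = 0.000000, Gamma_ppq = 0.000000, Gamma_pqq = 0.454079, Gamma_qpp = 0.000000, Gamma_qpq = -0.059521, Gamma_qqq = 0.000000; k4 = (-2.056508, 0.430154, -0.084019, -0.105305)
  Y <- Y + (h/6)(k1 + 2k2 + 2k3 + k4): p = -1.4676, q = 1.0284, dp/dtau = -2.0565, dq/dtau = 0.4302

Answer: p = -1.4676, q = 1.0284, dp/dtau = -2.0565, dq/dtau = 0.4302


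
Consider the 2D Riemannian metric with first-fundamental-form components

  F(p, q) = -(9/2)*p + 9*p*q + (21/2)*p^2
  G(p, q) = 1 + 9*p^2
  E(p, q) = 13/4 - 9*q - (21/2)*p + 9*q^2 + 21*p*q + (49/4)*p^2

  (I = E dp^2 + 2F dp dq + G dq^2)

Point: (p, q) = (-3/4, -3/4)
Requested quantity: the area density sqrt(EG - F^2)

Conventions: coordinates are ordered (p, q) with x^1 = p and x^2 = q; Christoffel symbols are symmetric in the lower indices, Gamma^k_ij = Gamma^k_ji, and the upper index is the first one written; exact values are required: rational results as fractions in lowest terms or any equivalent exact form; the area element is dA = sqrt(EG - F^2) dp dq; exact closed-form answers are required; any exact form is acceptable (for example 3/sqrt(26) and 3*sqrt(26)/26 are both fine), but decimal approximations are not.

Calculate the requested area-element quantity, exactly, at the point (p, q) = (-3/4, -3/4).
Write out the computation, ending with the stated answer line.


E = 2665/64, F = 459/32, G = 97/16; EG - F^2 = 2989/64

Answer: sqrt(EG - F^2) = 7*sqrt(61)/8


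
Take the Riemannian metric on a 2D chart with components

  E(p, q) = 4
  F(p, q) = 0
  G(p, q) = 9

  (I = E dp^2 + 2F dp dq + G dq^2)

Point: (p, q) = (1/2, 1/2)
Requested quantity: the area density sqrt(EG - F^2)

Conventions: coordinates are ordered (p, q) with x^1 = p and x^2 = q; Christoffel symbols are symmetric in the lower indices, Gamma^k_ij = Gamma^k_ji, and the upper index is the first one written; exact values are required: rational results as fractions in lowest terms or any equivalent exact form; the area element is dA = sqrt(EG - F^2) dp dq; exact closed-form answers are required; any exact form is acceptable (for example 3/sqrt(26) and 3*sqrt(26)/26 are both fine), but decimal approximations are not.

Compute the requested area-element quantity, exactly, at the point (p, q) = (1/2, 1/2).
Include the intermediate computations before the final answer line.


E = 4, F = 0, G = 9; EG - F^2 = 36

Answer: sqrt(EG - F^2) = 6


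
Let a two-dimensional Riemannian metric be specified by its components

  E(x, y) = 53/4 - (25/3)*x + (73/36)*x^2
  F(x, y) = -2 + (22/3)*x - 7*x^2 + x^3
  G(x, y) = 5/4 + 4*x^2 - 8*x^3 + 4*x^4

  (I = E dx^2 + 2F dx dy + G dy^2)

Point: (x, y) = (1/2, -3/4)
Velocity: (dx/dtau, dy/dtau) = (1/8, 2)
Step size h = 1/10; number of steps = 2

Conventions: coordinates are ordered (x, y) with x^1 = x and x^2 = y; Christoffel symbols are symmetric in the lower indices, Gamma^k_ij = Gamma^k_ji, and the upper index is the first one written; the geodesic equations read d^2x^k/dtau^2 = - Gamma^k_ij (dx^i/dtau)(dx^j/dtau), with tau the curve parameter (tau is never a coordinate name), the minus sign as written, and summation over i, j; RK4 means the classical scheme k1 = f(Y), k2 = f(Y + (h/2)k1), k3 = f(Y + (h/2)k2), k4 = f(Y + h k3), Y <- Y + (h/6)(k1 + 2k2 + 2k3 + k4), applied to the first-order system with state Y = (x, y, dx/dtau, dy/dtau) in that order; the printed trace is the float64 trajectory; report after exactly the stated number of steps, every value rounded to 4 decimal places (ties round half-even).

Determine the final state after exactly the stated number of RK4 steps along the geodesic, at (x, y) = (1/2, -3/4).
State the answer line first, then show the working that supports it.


Answer: x = 0.5250, y = -0.3501, dx/dtau = 0.1239, dy/dtau = 1.9997

f(Y) = (dx/dtau, dy/dtau, -Gamma^x_ij Y'^i Y'^j, -Gamma^y_ij Y'^i Y'^j) with the Gammas evaluated at the stage position; h = 0.100000; intermediate values shown to 6 dp
step 0: x = 0.5000, y = -0.7500, dx/dtau = 0.1250, dy/dtau = 2.0000
step 1:
  k1: at (x, y) = (0.500000, -0.750000), (dx/dtau, dy/dtau) = (0.125000, 2.000000); Gamma_xxx = -0.331925, Gamma_xxy = 0.000000, Gamma_xyy = 0.000000, Gamma_yxx = 0.731442, Gamma_yxy = 0.000000, Gamma_yyy = 0.000000; k1 = (0.125000, 2.000000, 0.005186, -0.011429)
  k2: at (x, y) = (0.506250, -0.650000), (dx/dtau, dy/dtau) = (0.125259, 1.999429); Gamma_xxx = -0.332244, Gamma_xxy = 0.000042, Gamma_xyy = 0.001309, Gamma_yxx = 0.687184, Gamma_yxy = -0.008334, Gamma_yyy = -0.000042; k2 = (0.125259, 1.999429, -0.000040, -0.006439)
  k3: at (x, y) = (0.506263, -0.650029), (dx/dtau, dy/dtau) = (0.124998, 1.999678); Gamma_xxx = -0.332244, Gamma_xxy = 0.000042, Gamma_xyy = 0.001312, Gamma_yxx = 0.687092, Gamma_yxy = -0.008351, Gamma_yyy = -0.000042; k3 = (0.124998, 1.999678, -0.000074, -0.006392)
  k4: at (x, y) = (0.512500, -0.550032), (dx/dtau, dy/dtau) = (0.124993, 1.999361); Gamma_xxx = -0.332470, Gamma_xxy = 0.000095, Gamma_xyy = 0.002627, Gamma_yxx = 0.643050, Gamma_yxy = -0.016663, Gamma_yyy = -0.000095; k4 = (0.124993, 1.999361, -0.005355, -0.001338)
  Y <- Y + (h/6)(k1 + 2k2 + 2k3 + k4): x = 0.5125, y = -0.5500, dx/dtau = 0.1250, dy/dtau = 1.9994
step 2:
  k1: at (x, y) = (0.512508, -0.550040), (dx/dtau, dy/dtau) = (0.124993, 1.999360); Gamma_xxx = -0.332470, Gamma_xxy = 0.000095, Gamma_xyy = 0.002629, Gamma_yxx = 0.642989, Gamma_yxy = -0.016674, Gamma_yyy = -0.000095; k1 = (0.124993, 1.999360, -0.005363, -0.001331)
  k2: at (x, y) = (0.518758, -0.450072), (dx/dtau, dy/dtau) = (0.124725, 1.999293); Gamma_xxx = -0.332610, Gamma_xxy = 0.000158, Gamma_xyy = 0.003956, Gamma_yxx = 0.598965, Gamma_yxy = -0.024994, Gamma_yyy = -0.000158; k2 = (0.124725, 1.999293, -0.010717, 0.003781)
  k3: at (x, y) = (0.518745, -0.450076), (dx/dtau, dy/dtau) = (0.124458, 1.999549); Gamma_xxx = -0.332609, Gamma_xxy = 0.000158, Gamma_xyy = 0.003953, Gamma_yxx = 0.599059, Gamma_yxy = -0.024976, Gamma_yyy = -0.000158; k3 = (0.124458, 1.999549, -0.010732, 0.003785)
  k4: at (x, y) = (0.524954, -0.350086), (dx/dtau, dy/dtau) = (0.123920, 1.999738); Gamma_xxx = -0.332667, Gamma_xxy = 0.000230, Gamma_xyy = 0.005279, Gamma_yxx = 0.555411, Gamma_yxy = -0.033227, Gamma_yyy = -0.000230; k4 = (0.123920, 1.999738, -0.016114, 0.008858)
  Y <- Y + (h/6)(k1 + 2k2 + 2k3 + k4): x = 0.5250, y = -0.3501, dx/dtau = 0.1239, dy/dtau = 1.9997


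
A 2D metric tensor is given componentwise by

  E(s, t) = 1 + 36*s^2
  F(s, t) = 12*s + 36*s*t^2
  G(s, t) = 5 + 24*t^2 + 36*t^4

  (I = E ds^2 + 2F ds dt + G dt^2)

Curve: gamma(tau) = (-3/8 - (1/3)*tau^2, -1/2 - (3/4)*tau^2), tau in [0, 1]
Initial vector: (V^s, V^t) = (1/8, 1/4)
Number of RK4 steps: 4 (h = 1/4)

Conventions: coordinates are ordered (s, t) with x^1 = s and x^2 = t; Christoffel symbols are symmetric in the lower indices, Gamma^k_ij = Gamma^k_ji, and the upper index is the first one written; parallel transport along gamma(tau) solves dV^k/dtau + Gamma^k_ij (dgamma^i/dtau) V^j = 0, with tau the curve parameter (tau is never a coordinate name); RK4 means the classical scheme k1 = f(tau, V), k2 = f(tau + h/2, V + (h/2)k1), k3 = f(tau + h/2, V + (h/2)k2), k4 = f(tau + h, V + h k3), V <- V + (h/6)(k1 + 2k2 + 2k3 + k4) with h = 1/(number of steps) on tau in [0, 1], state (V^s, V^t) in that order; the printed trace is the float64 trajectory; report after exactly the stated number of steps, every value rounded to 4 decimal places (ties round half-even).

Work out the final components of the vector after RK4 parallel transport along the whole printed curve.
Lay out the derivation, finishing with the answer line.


gamma'(tau) = (-(2/3)*tau, -(3/2)*tau); f(tau, V)^k = -Gamma^k_ij(gamma(tau)) gamma'^i(tau) V^j; h = 1/4; intermediate values shown to 6 dp
curve data and Christoffel symbols at the stage parameters:
  tau = 0.000000: gamma = (-0.375000, -0.500000), gamma' = (0.000000, 0.000000); Gamma_sss = -0.737201, Gamma_sst = 0.000000, Gamma_stt = 0.737201, Gamma_tss = 1.146758, Gamma_tst = 0.000000, Gamma_ttt = -1.146758
  tau = 0.125000: gamma = (-0.380208, -0.511719), gamma' = (-0.083333, -0.187500); Gamma_sss = -0.722024, Gamma_sst = 0.000000, Gamma_stt = 0.738947, Gamma_tss = 1.130278, Gamma_tst = 0.000000, Gamma_ttt = -1.156769
  tau = 0.250000: gamma = (-0.395833, -0.546875), gamma' = (-0.166667, -0.375000); Gamma_sss = -0.677334, Gamma_sst = 0.000000, Gamma_stt = 0.740835, Gamma_tss = 1.082148, Gamma_tst = 0.000000, Gamma_ttt = -1.183599
  tau = 0.375000: gamma = (-0.421875, -0.605469), gamma' = (-0.250000, -0.562500); Gamma_sss = -0.606445, Gamma_sst = 0.000000, Gamma_stt = 0.734367, Gamma_tss = 1.006143, Gamma_tst = 0.000000, Gamma_ttt = -1.218376
  tau = 0.500000: gamma = (-0.458333, -0.687500), gamma' = (-0.333333, -0.750000); Gamma_sss = -0.516451, Gamma_sst = 0.000000, Gamma_stt = 0.710121, Gamma_tss = 0.908192, Gamma_tst = 0.000000, Gamma_ttt = -1.248763
  tau = 0.625000: gamma = (-0.505208, -0.792969), gamma' = (-0.416667, -0.937500); Gamma_sss = -0.417972, Gamma_sst = 0.000000, Gamma_stt = 0.662878, Gamma_tss = 0.795998, Gamma_tst = 0.000000, Gamma_ttt = -1.262403
  tau = 0.750000: gamma = (-0.562500, -0.921875), gamma' = (-0.500000, -1.125000); Gamma_sss = -0.322513, Gamma_sst = 0.000000, Gamma_stt = 0.594634, Gamma_tss = 0.678388, Gamma_tst = 0.000000, Gamma_ttt = -1.250778
  tau = 0.875000: gamma = (-0.630208, -1.074219), gamma' = (-0.583333, -1.312500); Gamma_sss = -0.238992, Gamma_sst = 0.000000, Gamma_stt = 0.513460, Gamma_tss = 0.564017, Gamma_tst = 0.000000, Gamma_ttt = -1.211756
  tau = 1.000000: gamma = (-0.708333, -1.250000), gamma' = (-0.666667, -1.500000); Gamma_sss = -0.171771, Gamma_sst = 0.000000, Gamma_stt = 0.429428, Gamma_tss = 0.459741, Gamma_tst = 0.000000, Gamma_ttt = -1.149353
step 0: V^s = 0.1250, V^t = 0.2500
step 1: k1 = (0.000000, 0.000000), k2 = (0.027117, -0.042450), k3 = (0.026178, -0.040980), k4 = (0.051757, -0.082690); V <- V + (h/6)(k1 + 2k2 + 2k3 + k4): V^s = 0.1316, V^t = 0.2396
step 2: k1 = (0.051709, -0.082613), k2 = (0.073778, -0.122404), k3 = (0.071305, -0.118301), k4 = (0.086135, -0.151470); V <- V + (h/6)(k1 + 2k2 + 2k3 + k4): V^s = 0.1494, V^t = 0.2098
step 3: k1 = (0.086007, -0.151246), k2 = (0.090728, -0.172785), k3 = (0.088952, -0.169403), k4 = (0.084328, -0.177379); V <- V + (h/6)(k1 + 2k2 + 2k3 + k4): V^s = 0.1715, V^t = 0.1676
step 4: k1 = (0.084450, -0.177636), k2 = (0.072591, -0.171313), k3 = (0.073330, -0.173058), k4 = (0.058339, -0.156143); V <- V + (h/6)(k1 + 2k2 + 2k3 + k4): V^s = 0.1896, V^t = 0.1250

Answer: V^s = 0.1896, V^t = 0.1250


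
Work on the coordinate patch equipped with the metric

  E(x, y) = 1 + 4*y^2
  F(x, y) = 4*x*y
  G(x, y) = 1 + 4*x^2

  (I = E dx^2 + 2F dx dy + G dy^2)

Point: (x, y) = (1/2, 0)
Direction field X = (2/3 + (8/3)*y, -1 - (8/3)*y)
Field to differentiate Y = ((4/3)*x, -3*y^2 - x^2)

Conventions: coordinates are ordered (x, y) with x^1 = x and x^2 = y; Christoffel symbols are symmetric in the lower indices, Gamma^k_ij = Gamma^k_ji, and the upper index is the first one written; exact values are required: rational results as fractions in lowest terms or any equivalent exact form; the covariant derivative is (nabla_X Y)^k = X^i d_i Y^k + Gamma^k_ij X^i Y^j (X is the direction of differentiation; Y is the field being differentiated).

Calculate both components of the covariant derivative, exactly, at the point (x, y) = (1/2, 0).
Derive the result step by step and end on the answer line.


E = 1, F = 0, G = 2 at the point
E_x = 0, E_y = 0, F_x = 0, F_y = 2, G_x = 4, G_y = 0
EG - F^2 = 2;  g^inv = (1/2) * [[2, 0], [0, 1]]
first-kind symbols [ij,l] = (1/2)(d_i g_jl + d_j g_il - d_l g_ij): [xx,x] = E_x/2 = 0, [xx,y] = F_x - E_y/2 = 0, [xy,x] = E_y/2 = 0, [xy,y] = G_x/2 = 2, [yy,x] = F_y - G_x/2 = 0, [yy,y] = G_y/2 = 0
Gamma^x_ij = (G*[ij,x] - F*[ij,y])/(EG - F^2), Gamma^y_ij = (E*[ij,y] - F*[ij,x])/(EG - F^2)
Gamma_xxx = 0, Gamma_xxy = 0, Gamma_xyy = 0, Gamma_yxx = 0, Gamma_yxy = 1, Gamma_yyy = 0
X = (2/3, -1), Y = (2/3, -1/4) at the point

Answer: (nabla_X Y)^x = 8/9, (nabla_X Y)^y = -3/2


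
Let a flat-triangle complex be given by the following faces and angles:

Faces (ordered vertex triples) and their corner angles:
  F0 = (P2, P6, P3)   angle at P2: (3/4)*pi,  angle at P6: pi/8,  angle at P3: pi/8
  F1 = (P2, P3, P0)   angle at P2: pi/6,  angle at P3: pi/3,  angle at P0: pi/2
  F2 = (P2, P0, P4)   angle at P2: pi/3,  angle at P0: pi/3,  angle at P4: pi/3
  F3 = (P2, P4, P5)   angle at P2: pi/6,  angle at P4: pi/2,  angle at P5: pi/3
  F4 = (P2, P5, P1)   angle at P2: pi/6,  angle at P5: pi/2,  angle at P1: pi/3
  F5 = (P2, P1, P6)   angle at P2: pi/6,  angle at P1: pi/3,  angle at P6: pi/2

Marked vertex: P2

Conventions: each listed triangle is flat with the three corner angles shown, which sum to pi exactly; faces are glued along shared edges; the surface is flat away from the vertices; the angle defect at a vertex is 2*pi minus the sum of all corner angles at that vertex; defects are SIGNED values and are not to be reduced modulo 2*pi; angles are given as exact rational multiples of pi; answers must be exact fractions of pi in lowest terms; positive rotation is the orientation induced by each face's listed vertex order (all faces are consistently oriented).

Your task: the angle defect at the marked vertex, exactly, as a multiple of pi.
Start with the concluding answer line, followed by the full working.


Answer: defect(P2) = pi/4

Sum of corner angles at P2: (7/4)*pi
defect = 2*pi - (7/4)*pi


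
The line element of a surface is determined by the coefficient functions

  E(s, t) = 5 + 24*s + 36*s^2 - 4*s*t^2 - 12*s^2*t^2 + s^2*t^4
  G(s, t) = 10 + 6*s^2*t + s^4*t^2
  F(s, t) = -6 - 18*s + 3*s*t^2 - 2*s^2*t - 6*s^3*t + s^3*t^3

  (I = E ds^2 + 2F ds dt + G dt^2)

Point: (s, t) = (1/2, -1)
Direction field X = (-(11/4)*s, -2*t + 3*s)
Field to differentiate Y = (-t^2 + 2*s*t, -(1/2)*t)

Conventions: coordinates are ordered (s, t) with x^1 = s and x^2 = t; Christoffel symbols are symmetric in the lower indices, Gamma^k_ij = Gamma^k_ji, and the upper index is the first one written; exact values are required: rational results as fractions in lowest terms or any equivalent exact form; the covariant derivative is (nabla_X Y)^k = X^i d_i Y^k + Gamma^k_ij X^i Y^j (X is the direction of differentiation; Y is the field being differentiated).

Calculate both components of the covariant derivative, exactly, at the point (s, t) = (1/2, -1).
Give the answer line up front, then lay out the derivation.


Answer: (nabla_X Y)^s = 26053/1844, (nabla_X Y)^t = -4217/1844

E = 85/4, F = -99/8, G = 137/16 at the point
E_s = 45, E_t = 9, F_s = -37/4, F_t = -31/8, G_s = -11/2, G_t = 11/8
EG - F^2 = 461/16;  g^inv = (16/461) * [[137/16, 99/8], [99/8, 85/4]]
first-kind symbols [ij,l] = (1/2)(d_i g_jl + d_j g_il - d_l g_ij): [ss,s] = E_s/2 = 45/2, [ss,t] = F_s - E_t/2 = -55/4, [st,s] = E_t/2 = 9/2, [st,t] = G_s/2 = -11/4, [tt,s] = F_t - G_s/2 = -9/8, [tt,t] = G_t/2 = 11/16
Gamma^s_ij = (G*[ij,s] - F*[ij,t])/(EG - F^2), Gamma^t_ij = (E*[ij,t] - F*[ij,s])/(EG - F^2)
Gamma_sss = 360/461, Gamma_sst = 72/461, Gamma_stt = -18/461, Gamma_tss = -220/461, Gamma_tst = -44/461, Gamma_ttt = 11/461
X = (-11/8, 7/2), Y = (-2, 1/2) at the point


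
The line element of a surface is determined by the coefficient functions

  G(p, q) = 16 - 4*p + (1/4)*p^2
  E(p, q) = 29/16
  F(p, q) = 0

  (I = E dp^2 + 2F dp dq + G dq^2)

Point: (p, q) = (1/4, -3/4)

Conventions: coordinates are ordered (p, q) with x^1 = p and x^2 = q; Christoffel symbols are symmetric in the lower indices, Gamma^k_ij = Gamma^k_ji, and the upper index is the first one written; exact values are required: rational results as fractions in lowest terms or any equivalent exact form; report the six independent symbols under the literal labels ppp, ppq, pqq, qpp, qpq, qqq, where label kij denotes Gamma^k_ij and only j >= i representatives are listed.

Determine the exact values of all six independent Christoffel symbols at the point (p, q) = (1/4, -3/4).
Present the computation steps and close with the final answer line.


E = 29/16, F = 0, G = 961/64 at the point
E_p = 0, E_q = 0, F_p = 0, F_q = 0, G_p = -31/8, G_q = 0
EG - F^2 = 27869/1024;  g^inv = (1024/27869) * [[961/64, 0], [0, 29/16]]
first-kind symbols [ij,l] = (1/2)(d_i g_jl + d_j g_il - d_l g_ij): [pp,p] = E_p/2 = 0, [pp,q] = F_p - E_q/2 = 0, [pq,p] = E_q/2 = 0, [pq,q] = G_p/2 = -31/16, [qq,p] = F_q - G_p/2 = 31/16, [qq,q] = G_q/2 = 0
Gamma^p_ij = (G*[ij,p] - F*[ij,q])/(EG - F^2), Gamma^q_ij = (E*[ij,q] - F*[ij,p])/(EG - F^2)

Answer: Gamma_ppp = 0, Gamma_ppq = 0, Gamma_pqq = 31/29, Gamma_qpp = 0, Gamma_qpq = -4/31, Gamma_qqq = 0


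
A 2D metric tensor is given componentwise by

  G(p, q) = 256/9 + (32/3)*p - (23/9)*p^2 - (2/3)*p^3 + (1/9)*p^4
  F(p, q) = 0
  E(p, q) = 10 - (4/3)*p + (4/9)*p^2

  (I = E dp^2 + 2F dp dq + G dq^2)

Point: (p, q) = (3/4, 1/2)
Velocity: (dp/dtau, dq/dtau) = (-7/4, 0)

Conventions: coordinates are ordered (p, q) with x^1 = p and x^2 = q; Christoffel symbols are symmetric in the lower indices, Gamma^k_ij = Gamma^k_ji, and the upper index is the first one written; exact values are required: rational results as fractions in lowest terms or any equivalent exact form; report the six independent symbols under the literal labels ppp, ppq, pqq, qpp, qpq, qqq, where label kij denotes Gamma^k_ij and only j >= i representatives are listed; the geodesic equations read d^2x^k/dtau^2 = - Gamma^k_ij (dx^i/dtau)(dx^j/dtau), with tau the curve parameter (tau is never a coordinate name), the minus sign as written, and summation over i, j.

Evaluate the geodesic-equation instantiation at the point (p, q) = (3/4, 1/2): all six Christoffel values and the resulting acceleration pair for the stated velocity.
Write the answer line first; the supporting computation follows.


Answer: Gamma_ppp = -4/111, Gamma_ppq = 0, Gamma_pqq = -283/888, Gamma_qpp = 0, Gamma_qpq = 24/283, Gamma_qqq = 0; accelerations (d^2p/dtau^2, d^2q/dtau^2) = (49/444, 0)

E = 37/4, F = 0, G = 80089/2304 at the point
E_p = -2/3, E_q = 0, F_p = 0, F_q = 0, G_p = 283/48, G_q = 0
EG - F^2 = 2963293/9216;  g^inv = (9216/2963293) * [[80089/2304, 0], [0, 37/4]]
first-kind symbols [ij,l] = (1/2)(d_i g_jl + d_j g_il - d_l g_ij): [pp,p] = E_p/2 = -1/3, [pp,q] = F_p - E_q/2 = 0, [pq,p] = E_q/2 = 0, [pq,q] = G_p/2 = 283/96, [qq,p] = F_q - G_p/2 = -283/96, [qq,q] = G_q/2 = 0
Gamma^p_ij = (G*[ij,p] - F*[ij,q])/(EG - F^2), Gamma^q_ij = (E*[ij,q] - F*[ij,p])/(EG - F^2)
Gamma_ppp = -4/111, Gamma_ppq = 0, Gamma_pqq = -283/888, Gamma_qpp = 0, Gamma_qpq = 24/283, Gamma_qqq = 0
d^2p/dtau^2 = -(Gamma_ppp*(-7/4)^2 + 2*Gamma_ppq*(-7/4)*(0) + Gamma_pqq*(0)^2) = 49/444
d^2q/dtau^2 = -(Gamma_qpp*(-7/4)^2 + 2*Gamma_qpq*(-7/4)*(0) + Gamma_qqq*(0)^2) = 0


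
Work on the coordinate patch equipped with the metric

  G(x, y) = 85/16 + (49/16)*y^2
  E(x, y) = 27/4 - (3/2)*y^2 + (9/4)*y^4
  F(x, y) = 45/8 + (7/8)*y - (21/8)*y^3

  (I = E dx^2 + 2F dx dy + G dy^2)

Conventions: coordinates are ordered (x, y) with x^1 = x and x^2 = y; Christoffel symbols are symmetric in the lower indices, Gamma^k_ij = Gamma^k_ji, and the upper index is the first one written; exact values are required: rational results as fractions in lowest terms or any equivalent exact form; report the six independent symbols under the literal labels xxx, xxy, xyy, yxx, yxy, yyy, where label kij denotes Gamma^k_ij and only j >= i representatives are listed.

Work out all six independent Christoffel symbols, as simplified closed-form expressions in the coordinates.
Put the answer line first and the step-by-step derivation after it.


Answer: Gamma_xxx = (-756*y^6 + 504*y^4 + 1620*y^3 - 84*y^2 - 540*y)/(765*y^4 + 1890*y^3 + 764*y^2 - 630*y + 270), Gamma_xxy = (882*y^5 + 1236*y^3 - 510*y)/(765*y^4 + 1890*y^3 + 764*y^2 - 630*y + 270), Gamma_xyy = (-2058*y^4 - 5355*y^2 - 2205*y + 595)/(1530*y^4 + 3780*y^3 + 1528*y^2 - 1260*y + 540), Gamma_yxx = (-648*y^7 + 648*y^5 - 2088*y^3 + 648*y)/(765*y^4 + 1890*y^3 + 764*y^2 - 630*y + 270), Gamma_yxy = (756*y^6 - 504*y^4 - 1620*y^3 + 84*y^2 + 540*y)/(765*y^4 + 1890*y^3 + 764*y^2 - 630*y + 270), Gamma_yyy = (-882*y^5 + 294*y^3 + 2835*y^2 + 1274*y - 315)/(765*y^4 + 1890*y^3 + 764*y^2 - 630*y + 270)

E = 27/4 - (3/2)*y^2 + (9/4)*y^4; F = 45/8 + (7/8)*y - (21/8)*y^3; G = 85/16 + (49/16)*y^2
Gamma^k_ij = (1/2) g^{kl} (d_i g_jl + d_j g_il - d_l g_ij), with g^inv = (1/(EG-F^2)) [[G, -F], [-F, E]]
first partials: E_x = 0, E_y = -3*y + 9*y^3, F_x = 0, F_y = 7/8 - (63/8)*y^2, G_x = 0, G_y = (49/8)*y
D = EG - F^2 = 135/32 - (315/32)*y + (191/16)*y^2 + (945/32)*y^3 + (765/64)*y^4
expanded: Gamma^x_xx = (G E_x - 2F F_x + F E_y)/(2D), Gamma^x_xy = (G E_y - F G_x)/(2D), Gamma^x_yy = (2G F_y - G G_x - F G_y)/(2D), Gamma^y_xx = (2E F_x - E E_y - F E_x)/(2D), Gamma^y_xy = (E G_x - F E_y)/(2D), Gamma^y_yy = (E G_y - 2F F_y + F G_x)/(2D); substitute and cancel common factors


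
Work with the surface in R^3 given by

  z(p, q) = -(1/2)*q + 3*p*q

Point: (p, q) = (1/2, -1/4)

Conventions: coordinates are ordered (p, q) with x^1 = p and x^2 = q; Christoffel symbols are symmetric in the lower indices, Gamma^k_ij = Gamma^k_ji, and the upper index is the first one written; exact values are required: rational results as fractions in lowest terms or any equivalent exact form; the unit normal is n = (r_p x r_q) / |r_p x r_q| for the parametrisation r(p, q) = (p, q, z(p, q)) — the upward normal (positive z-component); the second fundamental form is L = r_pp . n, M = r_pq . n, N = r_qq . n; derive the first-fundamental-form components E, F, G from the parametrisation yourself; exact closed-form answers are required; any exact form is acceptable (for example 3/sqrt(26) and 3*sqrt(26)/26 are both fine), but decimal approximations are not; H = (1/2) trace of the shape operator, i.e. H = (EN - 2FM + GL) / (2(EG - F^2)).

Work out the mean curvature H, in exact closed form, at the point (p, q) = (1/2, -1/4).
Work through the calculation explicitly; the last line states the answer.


z_p = -3/4, z_q = 1, z_pp = 0, z_pq = 3, z_qq = 0
E = 25/16, F = -3/4, G = 2; answer radicand W^2 = 41/16
unnormalised second-form numerators: l = 0, m = 3, n = 0; L = l/sqrt(41/16), and similarly M = m/sqrt(W^2), N = n/sqrt(W^2)
H = (E*n - 2*F*m + G*l) / (2*(EG - F^2)*sqrt(W^2)); E*n - 2*F*m + G*l = 9/2, EG - F^2 = 41/16, so H = (36/41)/sqrt(41/16)

Answer: H = 144*sqrt(41)/1681


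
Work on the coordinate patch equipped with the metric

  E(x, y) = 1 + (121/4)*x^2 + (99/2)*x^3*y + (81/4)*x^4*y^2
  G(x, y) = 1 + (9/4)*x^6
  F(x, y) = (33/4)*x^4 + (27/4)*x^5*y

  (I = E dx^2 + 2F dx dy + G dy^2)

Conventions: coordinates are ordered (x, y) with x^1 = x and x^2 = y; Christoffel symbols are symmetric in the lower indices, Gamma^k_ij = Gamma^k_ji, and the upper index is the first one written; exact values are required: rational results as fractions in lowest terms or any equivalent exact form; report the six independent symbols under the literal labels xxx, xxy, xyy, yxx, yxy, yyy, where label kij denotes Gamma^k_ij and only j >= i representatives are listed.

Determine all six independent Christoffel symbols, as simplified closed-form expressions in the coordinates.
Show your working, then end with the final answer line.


E = 1 + (121/4)*x^2 + (99/2)*x^3*y + (81/4)*x^4*y^2; F = (33/4)*x^4 + (27/4)*x^5*y; G = 1 + (9/4)*x^6
Gamma^k_ij = (1/2) g^{kl} (d_i g_jl + d_j g_il - d_l g_ij), with g^inv = (1/(EG-F^2)) [[G, -F], [-F, E]]
first partials: E_x = (121/2)*x + (297/2)*x^2*y + 81*x^3*y^2, E_y = (99/2)*x^3 + (81/2)*x^4*y, F_x = 33*x^3 + (135/4)*x^4*y, F_y = (27/4)*x^5, G_x = (27/2)*x^5, G_y = 0
D = EG - F^2 = 1 + (121/4)*x^2 + (99/2)*x^3*y + (81/4)*x^4*y^2 + (9/4)*x^6
expanded: Gamma^x_xx = (G E_x - 2F F_x + F E_y)/(2D), Gamma^x_xy = (G E_y - F G_x)/(2D), Gamma^x_yy = (2G F_y - G G_x - F G_y)/(2D), Gamma^y_xx = (2E F_x - E E_y - F E_x)/(2D), Gamma^y_xy = (E G_x - F E_y)/(2D), Gamma^y_yy = (E G_y - 2F F_y + F G_x)/(2D); substitute and cancel common factors

Answer: Gamma_xxx = (162*x^3*y^2 + 297*x^2*y + 121*x)/(9*x^6 + 81*x^4*y^2 + 198*x^3*y + 121*x^2 + 4), Gamma_xxy = (81*x^4*y + 99*x^3)/(9*x^6 + 81*x^4*y^2 + 198*x^3*y + 121*x^2 + 4), Gamma_xyy = 0, Gamma_yxx = (54*x^4*y + 33*x^3)/(9*x^6 + 81*x^4*y^2 + 198*x^3*y + 121*x^2 + 4), Gamma_yxy = 27*x^5/(9*x^6 + 81*x^4*y^2 + 198*x^3*y + 121*x^2 + 4), Gamma_yyy = 0
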